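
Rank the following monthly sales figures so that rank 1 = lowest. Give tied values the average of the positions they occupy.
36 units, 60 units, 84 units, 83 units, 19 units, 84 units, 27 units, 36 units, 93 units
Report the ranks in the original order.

3.5, 5, 7.5, 6, 1, 7.5, 2, 3.5, 9

Sorted (ascending): 19, 27, 36, 36, 60, 83, 84, 84, 93
The 2 values of 36 occupy positions 3–4 → average rank (3+4)/2 = 3.5.
The 2 values of 84 occupy positions 7–8 → average rank (7+8)/2 = 7.5.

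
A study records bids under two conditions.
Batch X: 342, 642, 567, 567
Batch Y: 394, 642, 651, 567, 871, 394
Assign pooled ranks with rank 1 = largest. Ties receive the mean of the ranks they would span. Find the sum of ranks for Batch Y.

Sorted (descending): 871, 651, 642, 642, 567, 567, 567, 394, 394, 342
The 2 values of 642 occupy positions 3–4 → average rank (3+4)/2 = 3.5.
The 3 values of 567 occupy positions 5–7 → average rank 6.
The 2 values of 394 occupy positions 8–9 → average rank (8+9)/2 = 8.5.
Batch Y values → pooled ranks: 394→8.5, 642→3.5, 651→2, 567→6, 871→1, 394→8.5
Rank sum = 8.5 + 3.5 + 2 + 6 + 1 + 8.5 = 29.5

29.5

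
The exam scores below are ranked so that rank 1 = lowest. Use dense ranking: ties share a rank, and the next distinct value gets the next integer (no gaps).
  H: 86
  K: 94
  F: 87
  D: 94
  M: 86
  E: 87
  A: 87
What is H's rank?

1

Sorted (ascending): 86, 86, 87, 87, 87, 94, 94
The 2 values of 86 share dense rank 1.
The 3 values of 87 share dense rank 2.
The 2 values of 94 share dense rank 3.
H has value 86 → rank 1.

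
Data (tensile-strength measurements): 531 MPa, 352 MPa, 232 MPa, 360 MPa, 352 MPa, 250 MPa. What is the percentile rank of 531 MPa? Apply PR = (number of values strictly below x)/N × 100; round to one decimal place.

N = 6.
Strictly below 531: 5. Equal to 531: 1.
PR = 5/6 × 100 = 83.3

83.3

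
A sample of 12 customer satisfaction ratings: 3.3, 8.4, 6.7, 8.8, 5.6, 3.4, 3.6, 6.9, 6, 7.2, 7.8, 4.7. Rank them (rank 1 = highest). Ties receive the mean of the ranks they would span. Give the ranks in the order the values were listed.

12, 2, 6, 1, 8, 11, 10, 5, 7, 4, 3, 9

Sorted (descending): 8.8, 8.4, 7.8, 7.2, 6.9, 6.7, 6, 5.6, 4.7, 3.6, 3.4, 3.3
No ties — each value takes its position as its rank.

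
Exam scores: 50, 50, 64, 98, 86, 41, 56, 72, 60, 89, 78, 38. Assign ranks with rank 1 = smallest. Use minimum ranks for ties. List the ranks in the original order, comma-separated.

Sorted (ascending): 38, 41, 50, 50, 56, 60, 64, 72, 78, 86, 89, 98
The 2 values of 50 occupy positions 3–4 → each gets rank 3.

3, 3, 7, 12, 10, 2, 5, 8, 6, 11, 9, 1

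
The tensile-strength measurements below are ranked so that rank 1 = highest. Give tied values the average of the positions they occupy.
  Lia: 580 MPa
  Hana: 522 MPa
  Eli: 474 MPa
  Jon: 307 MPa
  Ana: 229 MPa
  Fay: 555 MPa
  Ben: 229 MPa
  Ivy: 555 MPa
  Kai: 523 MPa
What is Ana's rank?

8.5

Sorted (descending): 580, 555, 555, 523, 522, 474, 307, 229, 229
The 2 values of 555 occupy positions 2–3 → average rank (2+3)/2 = 2.5.
The 2 values of 229 occupy positions 8–9 → average rank (8+9)/2 = 8.5.
Ana has value 229 MPa → rank 8.5.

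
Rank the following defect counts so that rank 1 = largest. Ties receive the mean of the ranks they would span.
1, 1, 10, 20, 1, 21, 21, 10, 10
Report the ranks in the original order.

8, 8, 5, 3, 8, 1.5, 1.5, 5, 5

Sorted (descending): 21, 21, 20, 10, 10, 10, 1, 1, 1
The 2 values of 21 occupy positions 1–2 → average rank (1+2)/2 = 1.5.
The 3 values of 10 occupy positions 4–6 → average rank 5.
The 3 values of 1 occupy positions 7–9 → average rank 8.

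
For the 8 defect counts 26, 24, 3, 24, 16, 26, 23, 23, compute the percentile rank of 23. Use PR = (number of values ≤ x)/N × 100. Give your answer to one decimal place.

N = 8.
Strictly below 23: 2. Equal to 23: 2.
PR = 4/8 × 100 = 50.0

50.0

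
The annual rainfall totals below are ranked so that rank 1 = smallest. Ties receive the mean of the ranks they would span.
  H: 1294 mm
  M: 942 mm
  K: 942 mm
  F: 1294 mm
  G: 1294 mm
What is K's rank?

1.5

Sorted (ascending): 942, 942, 1294, 1294, 1294
The 2 values of 942 occupy positions 1–2 → average rank (1+2)/2 = 1.5.
The 3 values of 1294 occupy positions 3–5 → average rank 4.
K has value 942 mm → rank 1.5.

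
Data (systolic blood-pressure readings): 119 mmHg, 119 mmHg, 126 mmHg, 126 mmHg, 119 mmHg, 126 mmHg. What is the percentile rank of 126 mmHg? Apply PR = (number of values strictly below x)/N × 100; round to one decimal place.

N = 6.
Strictly below 126: 3. Equal to 126: 3.
PR = 3/6 × 100 = 50.0

50.0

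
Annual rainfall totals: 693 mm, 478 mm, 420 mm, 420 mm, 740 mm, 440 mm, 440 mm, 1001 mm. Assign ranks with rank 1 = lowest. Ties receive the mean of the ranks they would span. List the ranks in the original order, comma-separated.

Sorted (ascending): 420, 420, 440, 440, 478, 693, 740, 1001
The 2 values of 420 occupy positions 1–2 → average rank (1+2)/2 = 1.5.
The 2 values of 440 occupy positions 3–4 → average rank (3+4)/2 = 3.5.

6, 5, 1.5, 1.5, 7, 3.5, 3.5, 8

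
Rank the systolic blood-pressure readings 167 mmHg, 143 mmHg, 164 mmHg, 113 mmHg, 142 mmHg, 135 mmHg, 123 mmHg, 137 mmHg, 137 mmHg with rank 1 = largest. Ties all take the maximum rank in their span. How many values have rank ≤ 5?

4

Sorted (descending): 167, 164, 143, 142, 137, 137, 135, 123, 113
The 2 values of 137 occupy positions 5–6 → each gets rank 6.
Ranks ≤ 5: {1, 2, 3, 4} → 4 values.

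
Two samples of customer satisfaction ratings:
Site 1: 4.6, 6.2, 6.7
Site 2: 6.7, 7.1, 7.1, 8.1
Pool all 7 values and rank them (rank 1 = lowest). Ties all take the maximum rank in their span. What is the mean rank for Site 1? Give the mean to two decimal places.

2.33

Sorted (ascending): 4.6, 6.2, 6.7, 6.7, 7.1, 7.1, 8.1
The 2 values of 6.7 occupy positions 3–4 → each gets rank 4.
The 2 values of 7.1 occupy positions 5–6 → each gets rank 6.
Site 1 values → pooled ranks: 4.6→1, 6.2→2, 6.7→4
Mean rank = (1 + 2 + 4) / 3 = 2.33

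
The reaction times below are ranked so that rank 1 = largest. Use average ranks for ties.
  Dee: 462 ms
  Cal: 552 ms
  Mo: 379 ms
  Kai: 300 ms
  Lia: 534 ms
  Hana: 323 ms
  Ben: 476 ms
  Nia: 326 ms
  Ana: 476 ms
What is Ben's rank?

Sorted (descending): 552, 534, 476, 476, 462, 379, 326, 323, 300
The 2 values of 476 occupy positions 3–4 → average rank (3+4)/2 = 3.5.
Ben has value 476 ms → rank 3.5.

3.5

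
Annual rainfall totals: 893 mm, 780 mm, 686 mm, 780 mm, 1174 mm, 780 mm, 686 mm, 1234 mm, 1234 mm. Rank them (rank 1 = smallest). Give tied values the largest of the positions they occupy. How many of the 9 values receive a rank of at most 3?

2

Sorted (ascending): 686, 686, 780, 780, 780, 893, 1174, 1234, 1234
The 2 values of 686 occupy positions 1–2 → each gets rank 2.
The 3 values of 780 occupy positions 3–5 → each gets rank 5.
The 2 values of 1234 occupy positions 8–9 → each gets rank 9.
Ranks ≤ 3: {2, 2} → 2 values.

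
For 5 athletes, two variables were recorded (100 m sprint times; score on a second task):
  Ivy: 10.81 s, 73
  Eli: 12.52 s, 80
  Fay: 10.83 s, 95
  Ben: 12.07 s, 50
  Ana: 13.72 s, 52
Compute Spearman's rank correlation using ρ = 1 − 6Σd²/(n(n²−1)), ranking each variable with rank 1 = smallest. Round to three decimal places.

Ranks of variable 1: 1, 4, 2, 3, 5
Ranks of variable 2: 3, 4, 5, 1, 2
d = r₁ − r₂: -2, 0, -3, 2, 3
d²: 4, 0, 9, 4, 9; Σd² = 26
ρ = 1 − 6·26/(5·24) = 1 − 156/120 = -0.300

-0.300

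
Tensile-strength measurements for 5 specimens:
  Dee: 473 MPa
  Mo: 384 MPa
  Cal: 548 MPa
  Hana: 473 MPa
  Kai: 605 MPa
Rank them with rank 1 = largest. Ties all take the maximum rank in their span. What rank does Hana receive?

4

Sorted (descending): 605, 548, 473, 473, 384
The 2 values of 473 occupy positions 3–4 → each gets rank 4.
Hana has value 473 MPa → rank 4.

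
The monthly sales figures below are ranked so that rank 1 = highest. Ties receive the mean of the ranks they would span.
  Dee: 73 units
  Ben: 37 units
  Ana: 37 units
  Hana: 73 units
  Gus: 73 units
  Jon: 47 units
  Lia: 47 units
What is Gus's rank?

2

Sorted (descending): 73, 73, 73, 47, 47, 37, 37
The 3 values of 73 occupy positions 1–3 → average rank 2.
The 2 values of 47 occupy positions 4–5 → average rank (4+5)/2 = 4.5.
The 2 values of 37 occupy positions 6–7 → average rank (6+7)/2 = 6.5.
Gus has value 73 units → rank 2.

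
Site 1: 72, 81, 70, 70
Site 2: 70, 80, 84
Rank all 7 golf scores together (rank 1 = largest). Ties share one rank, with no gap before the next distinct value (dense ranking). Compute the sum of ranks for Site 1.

16

Sorted (descending): 84, 81, 80, 72, 70, 70, 70
The 3 values of 70 share dense rank 5.
Remaining distinct values take the next consecutive integers.
Site 1 values → pooled ranks: 72→4, 81→2, 70→5, 70→5
Rank sum = 4 + 2 + 5 + 5 = 16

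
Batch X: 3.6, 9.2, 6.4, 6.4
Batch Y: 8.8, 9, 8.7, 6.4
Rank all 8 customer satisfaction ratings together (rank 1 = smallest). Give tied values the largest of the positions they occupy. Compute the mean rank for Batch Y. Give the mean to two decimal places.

5.50

Sorted (ascending): 3.6, 6.4, 6.4, 6.4, 8.7, 8.8, 9, 9.2
The 3 values of 6.4 occupy positions 2–4 → each gets rank 4.
Batch Y values → pooled ranks: 8.8→6, 9→7, 8.7→5, 6.4→4
Mean rank = (6 + 7 + 5 + 4) / 4 = 5.50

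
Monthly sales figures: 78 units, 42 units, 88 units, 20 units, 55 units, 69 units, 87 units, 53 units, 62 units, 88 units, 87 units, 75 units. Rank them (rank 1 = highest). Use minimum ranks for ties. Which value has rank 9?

55

Sorted (descending): 88, 88, 87, 87, 78, 75, 69, 62, 55, 53, 42, 20
The 2 values of 88 occupy positions 1–2 → each gets rank 1.
The 2 values of 87 occupy positions 3–4 → each gets rank 3.
Rank 9 → value 55.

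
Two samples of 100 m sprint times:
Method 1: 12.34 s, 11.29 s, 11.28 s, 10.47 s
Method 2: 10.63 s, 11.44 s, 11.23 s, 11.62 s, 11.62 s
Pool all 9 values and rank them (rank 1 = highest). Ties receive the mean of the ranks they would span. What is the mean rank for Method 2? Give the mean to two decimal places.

Sorted (descending): 12.34, 11.62, 11.62, 11.44, 11.29, 11.28, 11.23, 10.63, 10.47
The 2 values of 11.62 occupy positions 2–3 → average rank (2+3)/2 = 2.5.
Method 2 values → pooled ranks: 10.63→8, 11.44→4, 11.23→7, 11.62→2.5, 11.62→2.5
Mean rank = (8 + 4 + 7 + 2.5 + 2.5) / 5 = 4.80

4.80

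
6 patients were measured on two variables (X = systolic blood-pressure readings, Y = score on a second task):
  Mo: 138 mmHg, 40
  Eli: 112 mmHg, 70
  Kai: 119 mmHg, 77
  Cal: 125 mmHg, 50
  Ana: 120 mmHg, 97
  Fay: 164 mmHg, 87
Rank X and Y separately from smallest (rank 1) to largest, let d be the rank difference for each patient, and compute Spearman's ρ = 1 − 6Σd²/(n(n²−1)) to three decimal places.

-0.086

Ranks of variable 1: 5, 1, 2, 4, 3, 6
Ranks of variable 2: 1, 3, 4, 2, 6, 5
d = r₁ − r₂: 4, -2, -2, 2, -3, 1
d²: 16, 4, 4, 4, 9, 1; Σd² = 38
ρ = 1 − 6·38/(6·35) = 1 − 228/210 = -0.086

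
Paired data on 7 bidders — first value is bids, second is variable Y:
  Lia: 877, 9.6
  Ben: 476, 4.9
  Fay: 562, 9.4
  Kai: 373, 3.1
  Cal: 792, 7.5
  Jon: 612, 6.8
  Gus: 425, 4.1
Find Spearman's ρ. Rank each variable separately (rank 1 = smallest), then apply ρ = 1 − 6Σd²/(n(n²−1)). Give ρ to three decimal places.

Ranks of variable 1: 7, 3, 4, 1, 6, 5, 2
Ranks of variable 2: 7, 3, 6, 1, 5, 4, 2
d = r₁ − r₂: 0, 0, -2, 0, 1, 1, 0
d²: 0, 0, 4, 0, 1, 1, 0; Σd² = 6
ρ = 1 − 6·6/(7·48) = 1 − 36/336 = 0.893

0.893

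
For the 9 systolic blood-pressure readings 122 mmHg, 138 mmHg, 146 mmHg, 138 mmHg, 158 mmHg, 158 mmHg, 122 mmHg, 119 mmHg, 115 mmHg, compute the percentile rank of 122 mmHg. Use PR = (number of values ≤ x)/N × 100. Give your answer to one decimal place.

44.4

N = 9.
Strictly below 122: 2. Equal to 122: 2.
PR = 4/9 × 100 = 44.4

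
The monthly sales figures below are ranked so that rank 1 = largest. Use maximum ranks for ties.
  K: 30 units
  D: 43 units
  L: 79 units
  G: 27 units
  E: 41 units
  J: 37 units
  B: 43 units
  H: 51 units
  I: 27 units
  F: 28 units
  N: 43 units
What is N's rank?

5

Sorted (descending): 79, 51, 43, 43, 43, 41, 37, 30, 28, 27, 27
The 3 values of 43 occupy positions 3–5 → each gets rank 5.
The 2 values of 27 occupy positions 10–11 → each gets rank 11.
N has value 43 units → rank 5.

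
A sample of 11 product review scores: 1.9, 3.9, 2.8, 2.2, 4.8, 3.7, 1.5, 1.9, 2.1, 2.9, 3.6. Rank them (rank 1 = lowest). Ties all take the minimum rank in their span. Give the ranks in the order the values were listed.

2, 10, 6, 5, 11, 9, 1, 2, 4, 7, 8

Sorted (ascending): 1.5, 1.9, 1.9, 2.1, 2.2, 2.8, 2.9, 3.6, 3.7, 3.9, 4.8
The 2 values of 1.9 occupy positions 2–3 → each gets rank 2.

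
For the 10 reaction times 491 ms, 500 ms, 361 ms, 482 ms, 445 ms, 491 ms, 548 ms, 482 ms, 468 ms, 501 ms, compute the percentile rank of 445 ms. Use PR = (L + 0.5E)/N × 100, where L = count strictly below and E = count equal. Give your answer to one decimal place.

N = 10.
Strictly below 445: 1. Equal to 445: 1.
PR = (1 + 0.5·1)/10 × 100 = 15.0

15.0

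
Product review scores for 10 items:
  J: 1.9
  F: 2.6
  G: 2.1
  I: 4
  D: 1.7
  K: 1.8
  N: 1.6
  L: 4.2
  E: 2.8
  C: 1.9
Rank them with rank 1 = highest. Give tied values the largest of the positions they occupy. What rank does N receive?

Sorted (descending): 4.2, 4, 2.8, 2.6, 2.1, 1.9, 1.9, 1.8, 1.7, 1.6
The 2 values of 1.9 occupy positions 6–7 → each gets rank 7.
N has value 1.6 → rank 10.

10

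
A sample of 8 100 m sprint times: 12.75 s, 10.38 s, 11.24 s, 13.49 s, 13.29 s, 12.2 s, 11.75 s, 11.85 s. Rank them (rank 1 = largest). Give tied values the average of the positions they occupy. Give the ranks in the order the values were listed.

Sorted (descending): 13.49, 13.29, 12.75, 12.2, 11.85, 11.75, 11.24, 10.38
No ties — each value takes its position as its rank.

3, 8, 7, 1, 2, 4, 6, 5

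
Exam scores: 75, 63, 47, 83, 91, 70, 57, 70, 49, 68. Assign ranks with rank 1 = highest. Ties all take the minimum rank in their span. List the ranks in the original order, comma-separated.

3, 7, 10, 2, 1, 4, 8, 4, 9, 6

Sorted (descending): 91, 83, 75, 70, 70, 68, 63, 57, 49, 47
The 2 values of 70 occupy positions 4–5 → each gets rank 4.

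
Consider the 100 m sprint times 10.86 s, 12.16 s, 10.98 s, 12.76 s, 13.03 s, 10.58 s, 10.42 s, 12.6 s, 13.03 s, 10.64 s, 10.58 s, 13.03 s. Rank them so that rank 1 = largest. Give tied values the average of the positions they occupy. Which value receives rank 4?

12.76

Sorted (descending): 13.03, 13.03, 13.03, 12.76, 12.6, 12.16, 10.98, 10.86, 10.64, 10.58, 10.58, 10.42
The 3 values of 13.03 occupy positions 1–3 → average rank 2.
The 2 values of 10.58 occupy positions 10–11 → average rank (10+11)/2 = 10.5.
Rank 4 → value 12.76.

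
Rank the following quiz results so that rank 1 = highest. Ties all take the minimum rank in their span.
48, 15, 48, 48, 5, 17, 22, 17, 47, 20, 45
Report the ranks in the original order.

1, 10, 1, 1, 11, 8, 6, 8, 4, 7, 5

Sorted (descending): 48, 48, 48, 47, 45, 22, 20, 17, 17, 15, 5
The 3 values of 48 occupy positions 1–3 → each gets rank 1.
The 2 values of 17 occupy positions 8–9 → each gets rank 8.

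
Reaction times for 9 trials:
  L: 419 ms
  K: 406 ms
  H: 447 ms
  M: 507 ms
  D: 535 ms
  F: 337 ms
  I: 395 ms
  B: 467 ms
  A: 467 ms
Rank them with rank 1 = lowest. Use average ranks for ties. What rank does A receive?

6.5

Sorted (ascending): 337, 395, 406, 419, 447, 467, 467, 507, 535
The 2 values of 467 occupy positions 6–7 → average rank (6+7)/2 = 6.5.
A has value 467 ms → rank 6.5.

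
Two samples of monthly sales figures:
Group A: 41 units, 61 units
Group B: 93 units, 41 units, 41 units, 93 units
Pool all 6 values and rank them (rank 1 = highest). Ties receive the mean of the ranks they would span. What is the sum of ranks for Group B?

13

Sorted (descending): 93, 93, 61, 41, 41, 41
The 2 values of 93 occupy positions 1–2 → average rank (1+2)/2 = 1.5.
The 3 values of 41 occupy positions 4–6 → average rank 5.
Group B values → pooled ranks: 93→1.5, 41→5, 41→5, 93→1.5
Rank sum = 1.5 + 5 + 5 + 1.5 = 13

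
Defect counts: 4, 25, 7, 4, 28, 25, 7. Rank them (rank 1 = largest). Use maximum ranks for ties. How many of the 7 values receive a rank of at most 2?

1

Sorted (descending): 28, 25, 25, 7, 7, 4, 4
The 2 values of 25 occupy positions 2–3 → each gets rank 3.
The 2 values of 7 occupy positions 4–5 → each gets rank 5.
The 2 values of 4 occupy positions 6–7 → each gets rank 7.
Ranks ≤ 2: {1} → 1 value.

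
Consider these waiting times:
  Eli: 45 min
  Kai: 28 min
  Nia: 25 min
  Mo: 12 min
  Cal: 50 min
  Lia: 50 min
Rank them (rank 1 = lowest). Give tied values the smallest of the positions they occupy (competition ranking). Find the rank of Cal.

5

Sorted (ascending): 12, 25, 28, 45, 50, 50
The 2 values of 50 occupy positions 5–6 → each gets rank 5.
Cal has value 50 min → rank 5.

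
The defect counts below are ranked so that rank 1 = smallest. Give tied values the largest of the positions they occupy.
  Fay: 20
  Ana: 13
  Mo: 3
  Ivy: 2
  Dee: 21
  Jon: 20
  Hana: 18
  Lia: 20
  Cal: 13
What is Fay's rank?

Sorted (ascending): 2, 3, 13, 13, 18, 20, 20, 20, 21
The 2 values of 13 occupy positions 3–4 → each gets rank 4.
The 3 values of 20 occupy positions 6–8 → each gets rank 8.
Fay has value 20 → rank 8.

8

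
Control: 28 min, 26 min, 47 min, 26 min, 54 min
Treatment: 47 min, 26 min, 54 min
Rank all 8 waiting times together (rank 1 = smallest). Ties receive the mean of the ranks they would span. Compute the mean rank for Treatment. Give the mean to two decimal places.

5.00

Sorted (ascending): 26, 26, 26, 28, 47, 47, 54, 54
The 3 values of 26 occupy positions 1–3 → average rank 2.
The 2 values of 47 occupy positions 5–6 → average rank (5+6)/2 = 5.5.
The 2 values of 54 occupy positions 7–8 → average rank (7+8)/2 = 7.5.
Treatment values → pooled ranks: 47→5.5, 26→2, 54→7.5
Mean rank = (5.5 + 2 + 7.5) / 3 = 5.00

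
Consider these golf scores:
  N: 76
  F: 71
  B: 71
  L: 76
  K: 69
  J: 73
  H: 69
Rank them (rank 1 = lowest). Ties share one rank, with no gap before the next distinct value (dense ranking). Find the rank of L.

4

Sorted (ascending): 69, 69, 71, 71, 73, 76, 76
The 2 values of 69 share dense rank 1.
The 2 values of 71 share dense rank 2.
The 2 values of 76 share dense rank 4.
Remaining distinct values take the next consecutive integers.
L has value 76 → rank 4.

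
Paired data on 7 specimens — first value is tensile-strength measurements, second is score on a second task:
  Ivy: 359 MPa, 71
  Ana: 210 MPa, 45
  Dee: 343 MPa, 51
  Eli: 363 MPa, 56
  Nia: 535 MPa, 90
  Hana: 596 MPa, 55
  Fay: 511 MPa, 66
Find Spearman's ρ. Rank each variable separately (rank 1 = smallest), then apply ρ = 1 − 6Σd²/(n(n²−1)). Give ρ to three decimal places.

0.536

Ranks of variable 1: 3, 1, 2, 4, 6, 7, 5
Ranks of variable 2: 6, 1, 2, 4, 7, 3, 5
d = r₁ − r₂: -3, 0, 0, 0, -1, 4, 0
d²: 9, 0, 0, 0, 1, 16, 0; Σd² = 26
ρ = 1 − 6·26/(7·48) = 1 − 156/336 = 0.536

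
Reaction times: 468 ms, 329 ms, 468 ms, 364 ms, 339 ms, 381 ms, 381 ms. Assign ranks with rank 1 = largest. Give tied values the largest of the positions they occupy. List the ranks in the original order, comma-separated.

2, 7, 2, 5, 6, 4, 4

Sorted (descending): 468, 468, 381, 381, 364, 339, 329
The 2 values of 468 occupy positions 1–2 → each gets rank 2.
The 2 values of 381 occupy positions 3–4 → each gets rank 4.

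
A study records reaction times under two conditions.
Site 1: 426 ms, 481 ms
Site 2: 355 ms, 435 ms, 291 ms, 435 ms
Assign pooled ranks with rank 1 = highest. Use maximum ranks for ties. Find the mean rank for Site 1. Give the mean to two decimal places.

Sorted (descending): 481, 435, 435, 426, 355, 291
The 2 values of 435 occupy positions 2–3 → each gets rank 3.
Site 1 values → pooled ranks: 426→4, 481→1
Mean rank = (4 + 1) / 2 = 2.50

2.50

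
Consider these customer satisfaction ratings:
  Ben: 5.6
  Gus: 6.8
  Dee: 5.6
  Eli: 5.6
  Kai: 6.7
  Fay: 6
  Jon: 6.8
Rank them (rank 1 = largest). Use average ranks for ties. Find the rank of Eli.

Sorted (descending): 6.8, 6.8, 6.7, 6, 5.6, 5.6, 5.6
The 2 values of 6.8 occupy positions 1–2 → average rank (1+2)/2 = 1.5.
The 3 values of 5.6 occupy positions 5–7 → average rank 6.
Eli has value 5.6 → rank 6.

6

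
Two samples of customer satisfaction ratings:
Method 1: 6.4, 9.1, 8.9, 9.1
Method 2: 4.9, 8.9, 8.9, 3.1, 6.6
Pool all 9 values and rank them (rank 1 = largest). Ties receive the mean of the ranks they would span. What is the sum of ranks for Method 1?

Sorted (descending): 9.1, 9.1, 8.9, 8.9, 8.9, 6.6, 6.4, 4.9, 3.1
The 2 values of 9.1 occupy positions 1–2 → average rank (1+2)/2 = 1.5.
The 3 values of 8.9 occupy positions 3–5 → average rank 4.
Method 1 values → pooled ranks: 6.4→7, 9.1→1.5, 8.9→4, 9.1→1.5
Rank sum = 7 + 1.5 + 4 + 1.5 = 14

14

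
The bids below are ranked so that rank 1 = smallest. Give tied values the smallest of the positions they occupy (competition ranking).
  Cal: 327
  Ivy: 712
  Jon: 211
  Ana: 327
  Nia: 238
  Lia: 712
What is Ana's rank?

Sorted (ascending): 211, 238, 327, 327, 712, 712
The 2 values of 327 occupy positions 3–4 → each gets rank 3.
The 2 values of 712 occupy positions 5–6 → each gets rank 5.
Ana has value 327 → rank 3.

3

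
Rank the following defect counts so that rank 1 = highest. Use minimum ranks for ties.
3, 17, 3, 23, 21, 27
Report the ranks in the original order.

5, 4, 5, 2, 3, 1

Sorted (descending): 27, 23, 21, 17, 3, 3
The 2 values of 3 occupy positions 5–6 → each gets rank 5.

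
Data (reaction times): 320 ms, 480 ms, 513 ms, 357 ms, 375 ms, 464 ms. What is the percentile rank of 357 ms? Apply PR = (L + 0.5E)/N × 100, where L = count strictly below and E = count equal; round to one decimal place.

N = 6.
Strictly below 357: 1. Equal to 357: 1.
PR = (1 + 0.5·1)/6 × 100 = 25.0

25.0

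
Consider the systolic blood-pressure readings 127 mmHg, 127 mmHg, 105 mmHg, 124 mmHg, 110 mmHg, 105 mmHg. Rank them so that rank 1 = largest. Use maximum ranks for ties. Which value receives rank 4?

110

Sorted (descending): 127, 127, 124, 110, 105, 105
The 2 values of 127 occupy positions 1–2 → each gets rank 2.
The 2 values of 105 occupy positions 5–6 → each gets rank 6.
Rank 4 → value 110.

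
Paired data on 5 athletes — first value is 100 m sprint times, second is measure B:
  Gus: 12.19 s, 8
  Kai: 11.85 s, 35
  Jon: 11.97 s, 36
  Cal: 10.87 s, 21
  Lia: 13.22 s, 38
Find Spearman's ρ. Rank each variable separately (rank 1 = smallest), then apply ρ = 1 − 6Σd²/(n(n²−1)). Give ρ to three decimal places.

0.400

Ranks of variable 1: 4, 2, 3, 1, 5
Ranks of variable 2: 1, 3, 4, 2, 5
d = r₁ − r₂: 3, -1, -1, -1, 0
d²: 9, 1, 1, 1, 0; Σd² = 12
ρ = 1 − 6·12/(5·24) = 1 − 72/120 = 0.400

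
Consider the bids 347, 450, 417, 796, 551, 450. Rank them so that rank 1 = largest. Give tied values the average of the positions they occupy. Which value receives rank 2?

Sorted (descending): 796, 551, 450, 450, 417, 347
The 2 values of 450 occupy positions 3–4 → average rank (3+4)/2 = 3.5.
Rank 2 → value 551.

551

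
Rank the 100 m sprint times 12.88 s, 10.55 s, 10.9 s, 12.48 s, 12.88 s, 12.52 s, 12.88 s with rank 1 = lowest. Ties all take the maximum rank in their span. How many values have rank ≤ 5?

4

Sorted (ascending): 10.55, 10.9, 12.48, 12.52, 12.88, 12.88, 12.88
The 3 values of 12.88 occupy positions 5–7 → each gets rank 7.
Ranks ≤ 5: {1, 2, 3, 4} → 4 values.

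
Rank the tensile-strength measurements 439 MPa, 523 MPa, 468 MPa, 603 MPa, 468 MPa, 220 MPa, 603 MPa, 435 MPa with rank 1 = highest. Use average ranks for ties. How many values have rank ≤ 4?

3

Sorted (descending): 603, 603, 523, 468, 468, 439, 435, 220
The 2 values of 603 occupy positions 1–2 → average rank (1+2)/2 = 1.5.
The 2 values of 468 occupy positions 4–5 → average rank (4+5)/2 = 4.5.
Ranks ≤ 4: {1.5, 1.5, 3} → 3 values.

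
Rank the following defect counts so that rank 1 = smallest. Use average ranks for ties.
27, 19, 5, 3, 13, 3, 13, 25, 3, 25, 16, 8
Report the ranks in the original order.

Sorted (ascending): 3, 3, 3, 5, 8, 13, 13, 16, 19, 25, 25, 27
The 3 values of 3 occupy positions 1–3 → average rank 2.
The 2 values of 13 occupy positions 6–7 → average rank (6+7)/2 = 6.5.
The 2 values of 25 occupy positions 10–11 → average rank (10+11)/2 = 10.5.

12, 9, 4, 2, 6.5, 2, 6.5, 10.5, 2, 10.5, 8, 5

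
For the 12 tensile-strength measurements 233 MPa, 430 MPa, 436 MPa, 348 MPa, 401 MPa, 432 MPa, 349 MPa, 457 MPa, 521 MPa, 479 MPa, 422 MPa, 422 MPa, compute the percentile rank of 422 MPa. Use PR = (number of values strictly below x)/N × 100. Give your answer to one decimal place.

33.3

N = 12.
Strictly below 422: 4. Equal to 422: 2.
PR = 4/12 × 100 = 33.3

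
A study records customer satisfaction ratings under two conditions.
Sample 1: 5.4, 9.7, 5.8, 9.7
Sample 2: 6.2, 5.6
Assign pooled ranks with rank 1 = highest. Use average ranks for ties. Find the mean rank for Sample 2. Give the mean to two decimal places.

Sorted (descending): 9.7, 9.7, 6.2, 5.8, 5.6, 5.4
The 2 values of 9.7 occupy positions 1–2 → average rank (1+2)/2 = 1.5.
Sample 2 values → pooled ranks: 6.2→3, 5.6→5
Mean rank = (3 + 5) / 2 = 4.00

4.00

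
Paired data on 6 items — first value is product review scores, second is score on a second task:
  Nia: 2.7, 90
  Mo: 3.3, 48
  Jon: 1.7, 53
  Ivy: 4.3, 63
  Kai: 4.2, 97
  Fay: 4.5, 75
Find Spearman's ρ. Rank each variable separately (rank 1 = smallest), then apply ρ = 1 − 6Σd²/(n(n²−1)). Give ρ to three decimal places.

0.257

Ranks of variable 1: 2, 3, 1, 5, 4, 6
Ranks of variable 2: 5, 1, 2, 3, 6, 4
d = r₁ − r₂: -3, 2, -1, 2, -2, 2
d²: 9, 4, 1, 4, 4, 4; Σd² = 26
ρ = 1 − 6·26/(6·35) = 1 − 156/210 = 0.257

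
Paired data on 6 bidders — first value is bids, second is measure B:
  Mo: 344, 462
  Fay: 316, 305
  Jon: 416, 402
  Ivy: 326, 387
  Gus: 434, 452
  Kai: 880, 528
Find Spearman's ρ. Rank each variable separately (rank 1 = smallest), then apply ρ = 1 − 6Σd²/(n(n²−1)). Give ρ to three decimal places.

0.829

Ranks of variable 1: 3, 1, 4, 2, 5, 6
Ranks of variable 2: 5, 1, 3, 2, 4, 6
d = r₁ − r₂: -2, 0, 1, 0, 1, 0
d²: 4, 0, 1, 0, 1, 0; Σd² = 6
ρ = 1 − 6·6/(6·35) = 1 − 36/210 = 0.829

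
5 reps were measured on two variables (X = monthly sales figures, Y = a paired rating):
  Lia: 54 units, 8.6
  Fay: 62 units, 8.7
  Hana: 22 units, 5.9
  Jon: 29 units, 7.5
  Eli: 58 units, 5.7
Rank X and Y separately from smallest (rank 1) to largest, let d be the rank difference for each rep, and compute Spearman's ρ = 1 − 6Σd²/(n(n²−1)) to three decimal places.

0.400

Ranks of variable 1: 3, 5, 1, 2, 4
Ranks of variable 2: 4, 5, 2, 3, 1
d = r₁ − r₂: -1, 0, -1, -1, 3
d²: 1, 0, 1, 1, 9; Σd² = 12
ρ = 1 − 6·12/(5·24) = 1 − 72/120 = 0.400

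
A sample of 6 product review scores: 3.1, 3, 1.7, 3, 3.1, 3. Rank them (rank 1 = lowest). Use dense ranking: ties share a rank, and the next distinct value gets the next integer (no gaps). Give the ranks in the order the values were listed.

3, 2, 1, 2, 3, 2

Sorted (ascending): 1.7, 3, 3, 3, 3.1, 3.1
The 3 values of 3 share dense rank 2.
The 2 values of 3.1 share dense rank 3.
Remaining distinct values take the next consecutive integers.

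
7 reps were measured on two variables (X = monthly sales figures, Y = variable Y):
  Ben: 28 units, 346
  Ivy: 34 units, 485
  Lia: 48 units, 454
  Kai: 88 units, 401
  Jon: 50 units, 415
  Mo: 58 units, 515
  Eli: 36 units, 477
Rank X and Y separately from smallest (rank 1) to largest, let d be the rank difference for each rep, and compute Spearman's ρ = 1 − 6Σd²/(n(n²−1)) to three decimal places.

Ranks of variable 1: 1, 2, 4, 7, 5, 6, 3
Ranks of variable 2: 1, 6, 4, 2, 3, 7, 5
d = r₁ − r₂: 0, -4, 0, 5, 2, -1, -2
d²: 0, 16, 0, 25, 4, 1, 4; Σd² = 50
ρ = 1 − 6·50/(7·48) = 1 − 300/336 = 0.107

0.107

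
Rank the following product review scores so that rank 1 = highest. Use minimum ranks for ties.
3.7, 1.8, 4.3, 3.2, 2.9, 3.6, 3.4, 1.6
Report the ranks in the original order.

Sorted (descending): 4.3, 3.7, 3.6, 3.4, 3.2, 2.9, 1.8, 1.6
No ties — each value takes its position as its rank.

2, 7, 1, 5, 6, 3, 4, 8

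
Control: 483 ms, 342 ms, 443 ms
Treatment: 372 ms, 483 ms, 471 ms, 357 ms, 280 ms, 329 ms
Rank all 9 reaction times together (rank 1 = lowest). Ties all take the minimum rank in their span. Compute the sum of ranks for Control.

17

Sorted (ascending): 280, 329, 342, 357, 372, 443, 471, 483, 483
The 2 values of 483 occupy positions 8–9 → each gets rank 8.
Control values → pooled ranks: 483→8, 342→3, 443→6
Rank sum = 8 + 3 + 6 = 17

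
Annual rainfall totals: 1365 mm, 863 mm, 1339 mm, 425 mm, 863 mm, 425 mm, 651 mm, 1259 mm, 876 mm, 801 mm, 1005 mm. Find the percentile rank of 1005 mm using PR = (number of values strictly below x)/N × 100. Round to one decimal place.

63.6

N = 11.
Strictly below 1005: 7. Equal to 1005: 1.
PR = 7/11 × 100 = 63.6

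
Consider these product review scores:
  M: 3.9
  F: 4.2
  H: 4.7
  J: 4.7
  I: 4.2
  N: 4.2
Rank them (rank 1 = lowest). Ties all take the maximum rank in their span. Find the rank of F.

4

Sorted (ascending): 3.9, 4.2, 4.2, 4.2, 4.7, 4.7
The 3 values of 4.2 occupy positions 2–4 → each gets rank 4.
The 2 values of 4.7 occupy positions 5–6 → each gets rank 6.
F has value 4.2 → rank 4.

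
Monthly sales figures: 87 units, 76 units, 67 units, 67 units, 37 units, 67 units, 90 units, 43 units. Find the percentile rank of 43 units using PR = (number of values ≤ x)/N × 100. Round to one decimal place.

N = 8.
Strictly below 43: 1. Equal to 43: 1.
PR = 2/8 × 100 = 25.0

25.0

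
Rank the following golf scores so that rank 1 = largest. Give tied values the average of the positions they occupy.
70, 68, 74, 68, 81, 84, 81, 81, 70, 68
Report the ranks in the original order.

6.5, 9, 5, 9, 3, 1, 3, 3, 6.5, 9

Sorted (descending): 84, 81, 81, 81, 74, 70, 70, 68, 68, 68
The 3 values of 81 occupy positions 2–4 → average rank 3.
The 2 values of 70 occupy positions 6–7 → average rank (6+7)/2 = 6.5.
The 3 values of 68 occupy positions 8–10 → average rank 9.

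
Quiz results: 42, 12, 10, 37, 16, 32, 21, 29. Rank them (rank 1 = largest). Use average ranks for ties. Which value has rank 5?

Sorted (descending): 42, 37, 32, 29, 21, 16, 12, 10
No ties — each value takes its position as its rank.
Rank 5 → value 21.

21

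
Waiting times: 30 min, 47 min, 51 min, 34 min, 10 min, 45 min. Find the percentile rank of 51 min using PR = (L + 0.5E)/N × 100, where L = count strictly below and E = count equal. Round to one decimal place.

91.7

N = 6.
Strictly below 51: 5. Equal to 51: 1.
PR = (5 + 0.5·1)/6 × 100 = 91.7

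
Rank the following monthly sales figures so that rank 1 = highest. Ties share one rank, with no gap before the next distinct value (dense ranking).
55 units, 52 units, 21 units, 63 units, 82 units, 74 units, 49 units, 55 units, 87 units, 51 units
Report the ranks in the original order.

5, 6, 9, 4, 2, 3, 8, 5, 1, 7

Sorted (descending): 87, 82, 74, 63, 55, 55, 52, 51, 49, 21
The 2 values of 55 share dense rank 5.
Remaining distinct values take the next consecutive integers.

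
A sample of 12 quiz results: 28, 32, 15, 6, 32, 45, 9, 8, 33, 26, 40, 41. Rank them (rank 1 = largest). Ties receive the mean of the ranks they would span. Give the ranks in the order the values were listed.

Sorted (descending): 45, 41, 40, 33, 32, 32, 28, 26, 15, 9, 8, 6
The 2 values of 32 occupy positions 5–6 → average rank (5+6)/2 = 5.5.

7, 5.5, 9, 12, 5.5, 1, 10, 11, 4, 8, 3, 2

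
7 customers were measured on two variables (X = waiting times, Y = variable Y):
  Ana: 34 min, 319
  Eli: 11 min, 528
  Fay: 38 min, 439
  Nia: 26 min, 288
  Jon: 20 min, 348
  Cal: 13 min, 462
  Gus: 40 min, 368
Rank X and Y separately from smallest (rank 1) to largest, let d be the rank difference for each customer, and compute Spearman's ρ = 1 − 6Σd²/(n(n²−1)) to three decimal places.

Ranks of variable 1: 5, 1, 6, 4, 3, 2, 7
Ranks of variable 2: 2, 7, 5, 1, 3, 6, 4
d = r₁ − r₂: 3, -6, 1, 3, 0, -4, 3
d²: 9, 36, 1, 9, 0, 16, 9; Σd² = 80
ρ = 1 − 6·80/(7·48) = 1 − 480/336 = -0.429

-0.429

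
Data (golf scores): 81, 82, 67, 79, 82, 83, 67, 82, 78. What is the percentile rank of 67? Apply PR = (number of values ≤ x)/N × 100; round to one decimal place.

N = 9.
Strictly below 67: 0. Equal to 67: 2.
PR = 2/9 × 100 = 22.2

22.2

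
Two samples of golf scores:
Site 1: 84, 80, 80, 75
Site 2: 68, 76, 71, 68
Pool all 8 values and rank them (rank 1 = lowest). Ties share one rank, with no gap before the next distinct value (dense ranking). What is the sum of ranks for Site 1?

Sorted (ascending): 68, 68, 71, 75, 76, 80, 80, 84
The 2 values of 68 share dense rank 1.
The 2 values of 80 share dense rank 5.
Remaining distinct values take the next consecutive integers.
Site 1 values → pooled ranks: 84→6, 80→5, 80→5, 75→3
Rank sum = 6 + 5 + 5 + 3 = 19

19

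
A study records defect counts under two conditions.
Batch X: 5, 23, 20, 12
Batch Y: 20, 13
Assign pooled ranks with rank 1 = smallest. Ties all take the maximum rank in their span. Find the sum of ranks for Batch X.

Sorted (ascending): 5, 12, 13, 20, 20, 23
The 2 values of 20 occupy positions 4–5 → each gets rank 5.
Batch X values → pooled ranks: 5→1, 23→6, 20→5, 12→2
Rank sum = 1 + 6 + 5 + 2 = 14

14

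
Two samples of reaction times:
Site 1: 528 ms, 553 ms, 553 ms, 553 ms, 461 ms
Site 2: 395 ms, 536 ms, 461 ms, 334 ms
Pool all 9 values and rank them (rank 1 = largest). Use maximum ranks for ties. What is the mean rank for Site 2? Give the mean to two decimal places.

7.00

Sorted (descending): 553, 553, 553, 536, 528, 461, 461, 395, 334
The 3 values of 553 occupy positions 1–3 → each gets rank 3.
The 2 values of 461 occupy positions 6–7 → each gets rank 7.
Site 2 values → pooled ranks: 395→8, 536→4, 461→7, 334→9
Mean rank = (8 + 4 + 7 + 9) / 4 = 7.00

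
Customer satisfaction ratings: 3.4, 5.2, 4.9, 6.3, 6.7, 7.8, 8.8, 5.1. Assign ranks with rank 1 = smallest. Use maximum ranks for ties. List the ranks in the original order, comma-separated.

1, 4, 2, 5, 6, 7, 8, 3

Sorted (ascending): 3.4, 4.9, 5.1, 5.2, 6.3, 6.7, 7.8, 8.8
No ties — each value takes its position as its rank.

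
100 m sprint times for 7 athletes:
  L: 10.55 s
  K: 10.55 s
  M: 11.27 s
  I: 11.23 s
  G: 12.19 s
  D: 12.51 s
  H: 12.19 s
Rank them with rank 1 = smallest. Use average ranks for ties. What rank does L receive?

Sorted (ascending): 10.55, 10.55, 11.23, 11.27, 12.19, 12.19, 12.51
The 2 values of 10.55 occupy positions 1–2 → average rank (1+2)/2 = 1.5.
The 2 values of 12.19 occupy positions 5–6 → average rank (5+6)/2 = 5.5.
L has value 10.55 s → rank 1.5.

1.5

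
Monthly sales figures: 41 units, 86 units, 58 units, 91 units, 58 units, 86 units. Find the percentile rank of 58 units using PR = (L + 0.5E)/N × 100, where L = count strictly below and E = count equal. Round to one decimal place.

N = 6.
Strictly below 58: 1. Equal to 58: 2.
PR = (1 + 0.5·2)/6 × 100 = 33.3

33.3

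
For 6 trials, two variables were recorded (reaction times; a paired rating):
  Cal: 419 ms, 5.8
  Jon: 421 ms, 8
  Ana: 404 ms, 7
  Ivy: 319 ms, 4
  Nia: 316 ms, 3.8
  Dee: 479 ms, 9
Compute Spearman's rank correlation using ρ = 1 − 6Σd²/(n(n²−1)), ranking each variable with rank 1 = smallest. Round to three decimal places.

Ranks of variable 1: 4, 5, 3, 2, 1, 6
Ranks of variable 2: 3, 5, 4, 2, 1, 6
d = r₁ − r₂: 1, 0, -1, 0, 0, 0
d²: 1, 0, 1, 0, 0, 0; Σd² = 2
ρ = 1 − 6·2/(6·35) = 1 − 12/210 = 0.943

0.943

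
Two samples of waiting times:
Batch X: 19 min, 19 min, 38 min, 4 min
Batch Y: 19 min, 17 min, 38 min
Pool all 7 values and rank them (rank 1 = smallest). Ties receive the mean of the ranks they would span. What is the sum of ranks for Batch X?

Sorted (ascending): 4, 17, 19, 19, 19, 38, 38
The 3 values of 19 occupy positions 3–5 → average rank 4.
The 2 values of 38 occupy positions 6–7 → average rank (6+7)/2 = 6.5.
Batch X values → pooled ranks: 19→4, 19→4, 38→6.5, 4→1
Rank sum = 4 + 4 + 6.5 + 1 = 15.5

15.5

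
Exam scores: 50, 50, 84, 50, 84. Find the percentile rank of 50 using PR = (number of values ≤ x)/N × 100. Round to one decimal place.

60.0

N = 5.
Strictly below 50: 0. Equal to 50: 3.
PR = 3/5 × 100 = 60.0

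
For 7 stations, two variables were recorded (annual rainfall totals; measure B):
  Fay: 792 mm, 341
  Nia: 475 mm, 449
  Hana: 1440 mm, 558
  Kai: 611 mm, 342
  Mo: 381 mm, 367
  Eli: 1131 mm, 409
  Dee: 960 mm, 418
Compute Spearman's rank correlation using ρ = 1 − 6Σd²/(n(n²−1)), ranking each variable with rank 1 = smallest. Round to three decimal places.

Ranks of variable 1: 4, 2, 7, 3, 1, 6, 5
Ranks of variable 2: 1, 6, 7, 2, 3, 4, 5
d = r₁ − r₂: 3, -4, 0, 1, -2, 2, 0
d²: 9, 16, 0, 1, 4, 4, 0; Σd² = 34
ρ = 1 − 6·34/(7·48) = 1 − 204/336 = 0.393

0.393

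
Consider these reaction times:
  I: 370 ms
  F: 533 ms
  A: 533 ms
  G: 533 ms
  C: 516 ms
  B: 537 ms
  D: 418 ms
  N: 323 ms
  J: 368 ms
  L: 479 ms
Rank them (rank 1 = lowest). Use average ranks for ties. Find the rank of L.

Sorted (ascending): 323, 368, 370, 418, 479, 516, 533, 533, 533, 537
The 3 values of 533 occupy positions 7–9 → average rank 8.
L has value 479 ms → rank 5.

5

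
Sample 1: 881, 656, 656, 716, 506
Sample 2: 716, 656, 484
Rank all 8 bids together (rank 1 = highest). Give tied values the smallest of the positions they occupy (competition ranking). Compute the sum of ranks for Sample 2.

Sorted (descending): 881, 716, 716, 656, 656, 656, 506, 484
The 2 values of 716 occupy positions 2–3 → each gets rank 2.
The 3 values of 656 occupy positions 4–6 → each gets rank 4.
Sample 2 values → pooled ranks: 716→2, 656→4, 484→8
Rank sum = 2 + 4 + 8 = 14

14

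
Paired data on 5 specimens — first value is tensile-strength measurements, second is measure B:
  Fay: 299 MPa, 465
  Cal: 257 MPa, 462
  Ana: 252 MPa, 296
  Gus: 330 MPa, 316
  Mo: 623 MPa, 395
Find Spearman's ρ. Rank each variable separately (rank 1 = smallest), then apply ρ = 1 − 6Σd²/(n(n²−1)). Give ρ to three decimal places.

Ranks of variable 1: 3, 2, 1, 4, 5
Ranks of variable 2: 5, 4, 1, 2, 3
d = r₁ − r₂: -2, -2, 0, 2, 2
d²: 4, 4, 0, 4, 4; Σd² = 16
ρ = 1 − 6·16/(5·24) = 1 − 96/120 = 0.200

0.200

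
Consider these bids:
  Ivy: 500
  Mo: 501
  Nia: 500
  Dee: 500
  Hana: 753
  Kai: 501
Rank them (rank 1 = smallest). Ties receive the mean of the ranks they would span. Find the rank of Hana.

6

Sorted (ascending): 500, 500, 500, 501, 501, 753
The 3 values of 500 occupy positions 1–3 → average rank 2.
The 2 values of 501 occupy positions 4–5 → average rank (4+5)/2 = 4.5.
Hana has value 753 → rank 6.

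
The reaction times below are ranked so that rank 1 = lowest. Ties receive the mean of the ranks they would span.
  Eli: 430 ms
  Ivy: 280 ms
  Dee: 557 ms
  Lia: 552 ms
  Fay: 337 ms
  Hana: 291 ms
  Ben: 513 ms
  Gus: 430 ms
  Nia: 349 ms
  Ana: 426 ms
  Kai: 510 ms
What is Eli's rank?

Sorted (ascending): 280, 291, 337, 349, 426, 430, 430, 510, 513, 552, 557
The 2 values of 430 occupy positions 6–7 → average rank (6+7)/2 = 6.5.
Eli has value 430 ms → rank 6.5.

6.5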